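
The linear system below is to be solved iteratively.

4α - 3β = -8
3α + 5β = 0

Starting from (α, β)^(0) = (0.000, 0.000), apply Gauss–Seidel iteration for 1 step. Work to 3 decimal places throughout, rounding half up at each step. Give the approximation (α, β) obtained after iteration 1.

(-2.000, 1.200)

Iteration 1:
  α = (-8 - (-3)·0.000) / (4) = -2.000
  β = (0 - (3)·-2.000) / (5) = 1.200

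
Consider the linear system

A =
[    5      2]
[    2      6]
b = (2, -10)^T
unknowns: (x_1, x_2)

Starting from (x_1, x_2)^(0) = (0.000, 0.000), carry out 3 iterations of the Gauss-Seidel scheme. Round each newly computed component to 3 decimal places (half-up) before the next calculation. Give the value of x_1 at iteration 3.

Iteration 1:
  x_1 = (2 - (2)·0.000) / (5) = 0.400
  x_2 = (-10 - (2)·0.400) / (6) = -1.800
Iteration 2:
  x_1 = (2 - (2)·-1.800) / (5) = 1.120
  x_2 = (-10 - (2)·1.120) / (6) = -2.040
Iteration 3:
  x_1 = (2 - (2)·-2.040) / (5) = 1.216
  x_2 = (-10 - (2)·1.216) / (6) = -2.072

1.216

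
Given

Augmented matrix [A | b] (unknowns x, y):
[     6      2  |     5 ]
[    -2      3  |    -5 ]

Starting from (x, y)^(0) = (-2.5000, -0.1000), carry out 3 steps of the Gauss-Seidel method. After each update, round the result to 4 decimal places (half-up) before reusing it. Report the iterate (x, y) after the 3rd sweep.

(1.1230, -0.9180)

Iteration 1:
  x = (5 - (2)·-0.1000) / (6) = 0.8667
  y = (-5 - (-2)·0.8667) / (3) = -1.0889
Iteration 2:
  x = (5 - (2)·-1.0889) / (6) = 1.1963
  y = (-5 - (-2)·1.1963) / (3) = -0.8691
Iteration 3:
  x = (5 - (2)·-0.8691) / (6) = 1.1230
  y = (-5 - (-2)·1.1230) / (3) = -0.9180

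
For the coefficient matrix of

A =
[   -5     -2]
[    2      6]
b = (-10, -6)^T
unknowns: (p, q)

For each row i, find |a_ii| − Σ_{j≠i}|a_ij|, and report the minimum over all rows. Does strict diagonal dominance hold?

row 1: |-5| − (2) = 3
row 2: |6| − (2) = 4
minimum over rows = 3 → strictly diagonally dominant (convergence guaranteed)

3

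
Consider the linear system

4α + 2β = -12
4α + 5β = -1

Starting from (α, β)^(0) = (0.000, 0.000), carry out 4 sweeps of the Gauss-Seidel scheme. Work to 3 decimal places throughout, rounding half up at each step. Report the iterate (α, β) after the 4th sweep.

Iteration 1:
  α = (-12 - (2)·0.000) / (4) = -3.000
  β = (-1 - (4)·-3.000) / (5) = 2.200
Iteration 2:
  α = (-12 - (2)·2.200) / (4) = -4.100
  β = (-1 - (4)·-4.100) / (5) = 3.080
Iteration 3:
  α = (-12 - (2)·3.080) / (4) = -4.540
  β = (-1 - (4)·-4.540) / (5) = 3.432
Iteration 4:
  α = (-12 - (2)·3.432) / (4) = -4.716
  β = (-1 - (4)·-4.716) / (5) = 3.573

(-4.716, 3.573)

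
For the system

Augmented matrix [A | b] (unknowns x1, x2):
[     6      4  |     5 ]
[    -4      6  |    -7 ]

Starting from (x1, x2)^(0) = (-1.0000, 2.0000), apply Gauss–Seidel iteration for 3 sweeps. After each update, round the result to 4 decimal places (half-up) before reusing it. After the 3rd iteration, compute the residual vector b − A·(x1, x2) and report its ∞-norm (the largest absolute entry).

Iteration 1:
  x1 = (5 - (4)·2.0000) / (6) = -0.5000
  x2 = (-7 - (-4)·-0.5000) / (6) = -1.5000
Iteration 2:
  x1 = (5 - (4)·-1.5000) / (6) = 1.8333
  x2 = (-7 - (-4)·1.8333) / (6) = 0.0555
Iteration 3:
  x1 = (5 - (4)·0.0555) / (6) = 0.7963
  x2 = (-7 - (-4)·0.7963) / (6) = -0.6358
Residual b − A·x = (2.7654, 0.0000); ∞-norm = 2.7654

2.7654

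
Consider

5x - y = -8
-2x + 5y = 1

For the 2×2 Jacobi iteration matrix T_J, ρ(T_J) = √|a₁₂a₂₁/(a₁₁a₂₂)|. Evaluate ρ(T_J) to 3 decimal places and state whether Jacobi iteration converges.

a₁₂a₂₁/(a₁₁a₂₂) = (-1)·(-2) / ((5)·(5)) = 0.080000
ρ = √|0.080000| = √0.080000 = 0.283
ρ < 1, so Jacobi converges

0.283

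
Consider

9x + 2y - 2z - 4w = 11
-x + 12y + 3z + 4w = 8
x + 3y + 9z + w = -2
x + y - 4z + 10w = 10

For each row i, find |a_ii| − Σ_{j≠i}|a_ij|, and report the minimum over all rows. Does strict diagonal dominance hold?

1

row 1: |9| − (2+2+4) = 1
row 2: |12| − (1+3+4) = 4
row 3: |9| − (1+3+1) = 4
row 4: |10| − (1+1+4) = 4
minimum over rows = 1 → strictly diagonally dominant (convergence guaranteed)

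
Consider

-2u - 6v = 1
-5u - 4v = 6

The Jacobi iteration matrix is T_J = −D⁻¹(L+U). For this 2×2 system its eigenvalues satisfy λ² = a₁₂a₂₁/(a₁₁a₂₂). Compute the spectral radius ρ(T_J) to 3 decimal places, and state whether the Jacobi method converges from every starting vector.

a₁₂a₂₁/(a₁₁a₂₂) = (-6)·(-5) / ((-2)·(-4)) = 3.750000
ρ = √|3.750000| = √3.750000 = 1.936
ρ > 1, so Jacobi diverges

1.936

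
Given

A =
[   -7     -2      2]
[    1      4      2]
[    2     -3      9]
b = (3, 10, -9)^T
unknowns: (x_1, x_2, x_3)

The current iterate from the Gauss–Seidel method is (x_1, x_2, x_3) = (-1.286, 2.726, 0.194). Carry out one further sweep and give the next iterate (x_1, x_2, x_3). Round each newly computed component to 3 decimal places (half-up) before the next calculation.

One sweep:
  x_1 = (3 - (-2)·2.726 - (2)·0.194) / (-7) = -1.152
  x_2 = (10 - (1)·-1.152 - (2)·0.194) / (4) = 2.691
  x_3 = (-9 - (2)·-1.152 - (-3)·2.691) / (9) = 0.153

(-1.152, 2.691, 0.153)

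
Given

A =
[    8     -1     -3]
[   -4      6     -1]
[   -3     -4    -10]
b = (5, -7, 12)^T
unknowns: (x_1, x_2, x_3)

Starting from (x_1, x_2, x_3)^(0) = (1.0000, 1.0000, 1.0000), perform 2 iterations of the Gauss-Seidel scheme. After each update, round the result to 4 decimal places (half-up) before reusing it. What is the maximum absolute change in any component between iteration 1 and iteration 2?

1.1198

Iteration 1:
  x_1 = (5 - (-1)·1.0000 - (-3)·1.0000) / (8) = 1.1250
  x_2 = (-7 - (-4)·1.1250 - (-1)·1.0000) / (6) = -0.2500
  x_3 = (12 - (-3)·1.1250 - (-4)·-0.2500) / (-10) = -1.4375
Iteration 2:
  x_1 = (5 - (-1)·-0.2500 - (-3)·-1.4375) / (8) = 0.0547
  x_2 = (-7 - (-4)·0.0547 - (-1)·-1.4375) / (6) = -1.3698
  x_3 = (12 - (-3)·0.0547 - (-4)·-1.3698) / (-10) = -0.6685
Change: (-1.0703, -1.1198, 0.7690) → max |·| = 1.1198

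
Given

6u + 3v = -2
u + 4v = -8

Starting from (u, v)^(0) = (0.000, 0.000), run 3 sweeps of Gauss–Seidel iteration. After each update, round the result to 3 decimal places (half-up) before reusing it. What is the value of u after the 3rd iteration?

0.745

Iteration 1:
  u = (-2 - (3)·0.000) / (6) = -0.333
  v = (-8 - (1)·-0.333) / (4) = -1.917
Iteration 2:
  u = (-2 - (3)·-1.917) / (6) = 0.625
  v = (-8 - (1)·0.625) / (4) = -2.156
Iteration 3:
  u = (-2 - (3)·-2.156) / (6) = 0.745
  v = (-8 - (1)·0.745) / (4) = -2.186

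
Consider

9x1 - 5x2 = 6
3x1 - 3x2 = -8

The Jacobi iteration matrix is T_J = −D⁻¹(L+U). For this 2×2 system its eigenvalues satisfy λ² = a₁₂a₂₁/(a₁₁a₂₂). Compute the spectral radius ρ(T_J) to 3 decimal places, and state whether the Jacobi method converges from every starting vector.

0.745

a₁₂a₂₁/(a₁₁a₂₂) = (-5)·(3) / ((9)·(-3)) = 0.555556
ρ = √|0.555556| = √0.555556 = 0.745
ρ < 1, so Jacobi converges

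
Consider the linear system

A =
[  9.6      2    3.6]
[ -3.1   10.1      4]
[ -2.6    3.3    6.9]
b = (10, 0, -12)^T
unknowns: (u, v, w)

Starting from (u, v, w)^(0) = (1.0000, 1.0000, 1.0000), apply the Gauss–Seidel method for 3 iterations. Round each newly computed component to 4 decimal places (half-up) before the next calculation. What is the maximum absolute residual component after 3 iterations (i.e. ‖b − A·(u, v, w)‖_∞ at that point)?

Iteration 1:
  u = (10 - (2)·1.0000 - (3.6)·1.0000) / (9.6) = 0.4583
  v = (0 - (-3.1)·0.4583 - (4)·1.0000) / (10.1) = -0.2554
  w = (-12 - (-2.6)·0.4583 - (3.3)·-0.2554) / (6.9) = -1.4443
Iteration 2:
  u = (10 - (2)·-0.2554 - (3.6)·-1.4443) / (9.6) = 1.6365
  v = (0 - (-3.1)·1.6365 - (4)·-1.4443) / (10.1) = 1.0743
  w = (-12 - (-2.6)·1.6365 - (3.3)·1.0743) / (6.9) = -1.6363
Iteration 3:
  u = (10 - (2)·1.0743 - (3.6)·-1.6363) / (9.6) = 1.4315
  v = (0 - (-3.1)·1.4315 - (4)·-1.6363) / (10.1) = 1.0874
  w = (-12 - (-2.6)·1.4315 - (3.3)·1.0874) / (6.9) = -1.7198
Residual b − A·x = (0.2741, 0.3341, 0.0001); ∞-norm = 0.3341

0.3341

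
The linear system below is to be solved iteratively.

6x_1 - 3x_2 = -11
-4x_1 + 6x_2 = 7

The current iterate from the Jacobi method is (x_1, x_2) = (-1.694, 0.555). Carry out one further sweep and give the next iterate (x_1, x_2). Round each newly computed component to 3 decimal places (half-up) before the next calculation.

(-1.556, 0.037)

One sweep:
  x_1 = (-11 - (-3)·0.555) / (6) = -1.556
  x_2 = (7 - (-4)·-1.694) / (6) = 0.037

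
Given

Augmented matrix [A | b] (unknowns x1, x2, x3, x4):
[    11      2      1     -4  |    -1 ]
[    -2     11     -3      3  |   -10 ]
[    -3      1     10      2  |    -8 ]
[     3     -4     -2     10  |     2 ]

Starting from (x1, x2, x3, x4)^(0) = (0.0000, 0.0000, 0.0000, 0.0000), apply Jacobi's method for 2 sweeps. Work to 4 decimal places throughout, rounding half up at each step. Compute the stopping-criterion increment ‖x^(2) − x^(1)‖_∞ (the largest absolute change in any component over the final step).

Iteration 1:
  x1 = (-1 - (2)·0.0000 - (1)·0.0000 - (-4)·0.0000) / (11) = -0.0909
  x2 = (-10 - (-2)·0.0000 - (-3)·0.0000 - (3)·0.0000) / (11) = -0.9091
  x3 = (-8 - (-3)·0.0000 - (1)·0.0000 - (2)·0.0000) / (10) = -0.8000
  x4 = (2 - (3)·0.0000 - (-4)·0.0000 - (-2)·0.0000) / (10) = 0.2000
Iteration 2:
  x1 = (-1 - (2)·-0.9091 - (1)·-0.8000 - (-4)·0.2000) / (11) = 0.2198
  x2 = (-10 - (-2)·-0.0909 - (-3)·-0.8000 - (3)·0.2000) / (11) = -1.1983
  x3 = (-8 - (-3)·-0.0909 - (1)·-0.9091 - (2)·0.2000) / (10) = -0.7764
  x4 = (2 - (3)·-0.0909 - (-4)·-0.9091 - (-2)·-0.8000) / (10) = -0.2964
Change: (0.3107, -0.2892, 0.0236, -0.4964) → max |·| = 0.4964

0.4964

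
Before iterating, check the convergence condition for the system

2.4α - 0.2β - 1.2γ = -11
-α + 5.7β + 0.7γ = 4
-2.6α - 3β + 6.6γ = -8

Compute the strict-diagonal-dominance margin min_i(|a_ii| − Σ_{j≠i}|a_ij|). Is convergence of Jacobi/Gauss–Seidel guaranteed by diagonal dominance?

1

row 1: |2.4| − (0.2+1.2) = 1
row 2: |5.7| − (1+0.7) = 4
row 3: |6.6| − (2.6+3) = 1
minimum over rows = 1 → strictly diagonally dominant (convergence guaranteed)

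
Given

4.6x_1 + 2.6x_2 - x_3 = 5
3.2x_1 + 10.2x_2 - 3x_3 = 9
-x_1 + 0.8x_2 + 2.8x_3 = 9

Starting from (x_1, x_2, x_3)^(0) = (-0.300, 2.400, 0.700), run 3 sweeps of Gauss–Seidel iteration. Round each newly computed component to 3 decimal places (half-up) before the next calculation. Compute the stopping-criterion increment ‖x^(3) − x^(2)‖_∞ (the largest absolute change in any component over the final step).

Iteration 1:
  x_1 = (5 - (2.6)·2.400 - (-1)·0.700) / (4.6) = -0.117
  x_2 = (9 - (3.2)·-0.117 - (-3)·0.700) / (10.2) = 1.125
  x_3 = (9 - (-1)·-0.117 - (0.8)·1.125) / (2.8) = 2.851
Iteration 2:
  x_1 = (5 - (2.6)·1.125 - (-1)·2.851) / (4.6) = 1.071
  x_2 = (9 - (3.2)·1.071 - (-3)·2.851) / (10.2) = 1.385
  x_3 = (9 - (-1)·1.071 - (0.8)·1.385) / (2.8) = 3.201
Iteration 3:
  x_1 = (5 - (2.6)·1.385 - (-1)·3.201) / (4.6) = 1.000
  x_2 = (9 - (3.2)·1.000 - (-3)·3.201) / (10.2) = 1.510
  x_3 = (9 - (-1)·1.000 - (0.8)·1.510) / (2.8) = 3.140
Change: (-0.071, 0.125, -0.061) → max |·| = 0.125

0.125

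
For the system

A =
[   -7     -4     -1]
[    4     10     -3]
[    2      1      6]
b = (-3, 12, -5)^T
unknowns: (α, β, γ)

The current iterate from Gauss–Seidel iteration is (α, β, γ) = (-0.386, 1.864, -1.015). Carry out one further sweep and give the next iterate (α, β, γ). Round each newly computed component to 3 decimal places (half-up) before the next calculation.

(-0.492, 1.092, -0.851)

One sweep:
  α = (-3 - (-4)·1.864 - (-1)·-1.015) / (-7) = -0.492
  β = (12 - (4)·-0.492 - (-3)·-1.015) / (10) = 1.092
  γ = (-5 - (2)·-0.492 - (1)·1.092) / (6) = -0.851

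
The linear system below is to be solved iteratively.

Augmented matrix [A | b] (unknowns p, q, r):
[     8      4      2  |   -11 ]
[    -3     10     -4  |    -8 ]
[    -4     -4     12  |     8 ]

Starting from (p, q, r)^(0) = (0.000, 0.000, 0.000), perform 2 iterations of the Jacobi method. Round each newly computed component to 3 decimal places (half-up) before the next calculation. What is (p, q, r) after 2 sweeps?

Iteration 1:
  p = (-11 - (4)·0.000 - (2)·0.000) / (8) = -1.375
  q = (-8 - (-3)·0.000 - (-4)·0.000) / (10) = -0.800
  r = (8 - (-4)·0.000 - (-4)·0.000) / (12) = 0.667
Iteration 2:
  p = (-11 - (4)·-0.800 - (2)·0.667) / (8) = -1.142
  q = (-8 - (-3)·-1.375 - (-4)·0.667) / (10) = -0.946
  r = (8 - (-4)·-1.375 - (-4)·-0.800) / (12) = -0.058

(-1.142, -0.946, -0.058)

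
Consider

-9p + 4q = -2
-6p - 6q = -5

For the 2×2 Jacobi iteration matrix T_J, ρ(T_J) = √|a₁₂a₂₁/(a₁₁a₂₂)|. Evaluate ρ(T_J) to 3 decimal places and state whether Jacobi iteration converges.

0.667

a₁₂a₂₁/(a₁₁a₂₂) = (4)·(-6) / ((-9)·(-6)) = -0.444444
ρ = √|-0.444444| = √0.444444 = 0.667
ρ < 1, so Jacobi converges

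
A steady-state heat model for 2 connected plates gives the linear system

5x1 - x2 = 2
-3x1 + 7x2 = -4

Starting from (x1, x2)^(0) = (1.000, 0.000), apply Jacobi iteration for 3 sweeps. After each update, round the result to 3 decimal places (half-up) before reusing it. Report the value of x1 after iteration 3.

Iteration 1:
  x1 = (2 - (-1)·0.000) / (5) = 0.400
  x2 = (-4 - (-3)·1.000) / (7) = -0.143
Iteration 2:
  x1 = (2 - (-1)·-0.143) / (5) = 0.371
  x2 = (-4 - (-3)·0.400) / (7) = -0.400
Iteration 3:
  x1 = (2 - (-1)·-0.400) / (5) = 0.320
  x2 = (-4 - (-3)·0.371) / (7) = -0.412

0.320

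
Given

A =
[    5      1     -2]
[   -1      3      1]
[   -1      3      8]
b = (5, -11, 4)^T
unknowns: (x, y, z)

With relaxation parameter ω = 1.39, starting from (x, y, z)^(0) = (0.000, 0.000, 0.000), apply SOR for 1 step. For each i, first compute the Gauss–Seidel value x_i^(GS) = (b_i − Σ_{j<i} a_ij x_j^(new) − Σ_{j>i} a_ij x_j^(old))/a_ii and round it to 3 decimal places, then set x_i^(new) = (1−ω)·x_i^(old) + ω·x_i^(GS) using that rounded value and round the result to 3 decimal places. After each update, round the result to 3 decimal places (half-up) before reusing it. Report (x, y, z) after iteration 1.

(1.390, -4.452, 3.257)

Iteration 1:
  x: GS value = (5 - (1)·0.000 - (-2)·0.000) / (5) = 1.000;  x ← (1−ω)·0.000 + ω·1.000 = 1.390
  y: GS value = (-11 - (-1)·1.390 - (1)·0.000) / (3) = -3.203;  y ← (1−ω)·0.000 + ω·-3.203 = -4.452
  z: GS value = (4 - (-1)·1.390 - (3)·-4.452) / (8) = 2.343;  z ← (1−ω)·0.000 + ω·2.343 = 3.257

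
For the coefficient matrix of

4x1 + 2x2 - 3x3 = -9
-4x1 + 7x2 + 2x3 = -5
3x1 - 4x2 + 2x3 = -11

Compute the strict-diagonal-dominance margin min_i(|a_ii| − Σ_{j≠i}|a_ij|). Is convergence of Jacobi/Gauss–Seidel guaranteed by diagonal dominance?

row 1: |4| − (2+3) = -1
row 2: |7| − (4+2) = 1
row 3: |2| − (3+4) = -5
minimum over rows = -5 → not strictly diagonally dominant

-5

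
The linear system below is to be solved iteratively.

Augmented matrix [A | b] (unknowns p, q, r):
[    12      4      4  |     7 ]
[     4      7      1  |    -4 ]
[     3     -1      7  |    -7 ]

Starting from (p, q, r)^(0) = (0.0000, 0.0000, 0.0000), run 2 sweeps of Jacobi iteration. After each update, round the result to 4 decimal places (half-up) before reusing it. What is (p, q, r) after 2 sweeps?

Iteration 1:
  p = (7 - (4)·0.0000 - (4)·0.0000) / (12) = 0.5833
  q = (-4 - (4)·0.0000 - (1)·0.0000) / (7) = -0.5714
  r = (-7 - (3)·0.0000 - (-1)·0.0000) / (7) = -1.0000
Iteration 2:
  p = (7 - (4)·-0.5714 - (4)·-1.0000) / (12) = 1.1071
  q = (-4 - (4)·0.5833 - (1)·-1.0000) / (7) = -0.7619
  r = (-7 - (3)·0.5833 - (-1)·-0.5714) / (7) = -1.3316

(1.1071, -0.7619, -1.3316)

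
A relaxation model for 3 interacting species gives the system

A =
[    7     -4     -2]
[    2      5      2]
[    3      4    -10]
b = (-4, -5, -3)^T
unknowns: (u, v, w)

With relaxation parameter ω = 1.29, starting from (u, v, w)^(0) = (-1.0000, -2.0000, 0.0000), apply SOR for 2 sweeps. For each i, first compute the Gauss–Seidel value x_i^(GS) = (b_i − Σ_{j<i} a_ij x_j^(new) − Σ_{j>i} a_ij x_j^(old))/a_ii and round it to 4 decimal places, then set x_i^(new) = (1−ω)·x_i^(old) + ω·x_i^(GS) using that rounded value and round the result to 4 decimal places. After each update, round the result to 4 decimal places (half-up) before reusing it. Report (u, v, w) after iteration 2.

(-0.0503, -1.2367, -0.2094)

Iteration 1:
  u: GS value = (-4 - (-4)·-2.0000 - (-2)·0.0000) / (7) = -1.7143;  u ← (1−ω)·-1.0000 + ω·-1.7143 = -1.9214
  v: GS value = (-5 - (2)·-1.9214 - (2)·0.0000) / (5) = -0.2314;  v ← (1−ω)·-2.0000 + ω·-0.2314 = 0.2815
  w: GS value = (-3 - (3)·-1.9214 - (4)·0.2815) / (-10) = -0.1638;  w ← (1−ω)·0.0000 + ω·-0.1638 = -0.2113
Iteration 2:
  u: GS value = (-4 - (-4)·0.2815 - (-2)·-0.2113) / (7) = -0.4709;  u ← (1−ω)·-1.9214 + ω·-0.4709 = -0.0503
  v: GS value = (-5 - (2)·-0.0503 - (2)·-0.2113) / (5) = -0.8954;  v ← (1−ω)·0.2815 + ω·-0.8954 = -1.2367
  w: GS value = (-3 - (3)·-0.0503 - (4)·-1.2367) / (-10) = -0.2098;  w ← (1−ω)·-0.2113 + ω·-0.2098 = -0.2094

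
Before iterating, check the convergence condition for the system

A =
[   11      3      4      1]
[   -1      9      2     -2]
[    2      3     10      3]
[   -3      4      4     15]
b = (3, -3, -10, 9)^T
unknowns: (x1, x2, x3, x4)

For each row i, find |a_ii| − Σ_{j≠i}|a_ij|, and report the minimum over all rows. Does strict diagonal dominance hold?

row 1: |11| − (3+4+1) = 3
row 2: |9| − (1+2+2) = 4
row 3: |10| − (2+3+3) = 2
row 4: |15| − (3+4+4) = 4
minimum over rows = 2 → strictly diagonally dominant (convergence guaranteed)

2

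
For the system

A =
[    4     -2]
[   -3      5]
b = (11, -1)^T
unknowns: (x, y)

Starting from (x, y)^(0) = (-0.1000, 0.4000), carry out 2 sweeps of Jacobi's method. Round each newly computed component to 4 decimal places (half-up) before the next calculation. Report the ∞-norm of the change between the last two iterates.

1.8300

Iteration 1:
  x = (11 - (-2)·0.4000) / (4) = 2.9500
  y = (-1 - (-3)·-0.1000) / (5) = -0.2600
Iteration 2:
  x = (11 - (-2)·-0.2600) / (4) = 2.6200
  y = (-1 - (-3)·2.9500) / (5) = 1.5700
Change: (-0.3300, 1.8300) → max |·| = 1.8300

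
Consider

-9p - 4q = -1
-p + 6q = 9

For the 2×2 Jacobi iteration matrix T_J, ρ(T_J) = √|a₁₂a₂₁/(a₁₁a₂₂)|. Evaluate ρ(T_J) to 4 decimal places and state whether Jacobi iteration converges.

a₁₂a₂₁/(a₁₁a₂₂) = (-4)·(-1) / ((-9)·(6)) = -0.074074
ρ = √|-0.074074| = √0.074074 = 0.2722
ρ < 1, so Jacobi converges

0.2722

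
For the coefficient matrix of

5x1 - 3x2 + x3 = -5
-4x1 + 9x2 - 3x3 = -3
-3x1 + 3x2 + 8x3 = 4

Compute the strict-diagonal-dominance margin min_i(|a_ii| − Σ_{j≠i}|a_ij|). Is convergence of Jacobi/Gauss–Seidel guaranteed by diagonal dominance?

1

row 1: |5| − (3+1) = 1
row 2: |9| − (4+3) = 2
row 3: |8| − (3+3) = 2
minimum over rows = 1 → strictly diagonally dominant (convergence guaranteed)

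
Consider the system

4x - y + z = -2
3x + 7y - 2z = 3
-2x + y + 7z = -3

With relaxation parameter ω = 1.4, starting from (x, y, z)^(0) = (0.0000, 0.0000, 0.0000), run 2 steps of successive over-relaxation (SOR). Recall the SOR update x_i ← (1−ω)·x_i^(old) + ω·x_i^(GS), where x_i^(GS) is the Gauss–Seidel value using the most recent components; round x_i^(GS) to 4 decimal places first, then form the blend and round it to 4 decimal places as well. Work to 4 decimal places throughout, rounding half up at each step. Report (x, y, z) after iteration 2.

Iteration 1:
  x: GS value = (-2 - (-1)·0.0000 - (1)·0.0000) / (4) = -0.5000;  x ← (1−ω)·0.0000 + ω·-0.5000 = -0.7000
  y: GS value = (3 - (3)·-0.7000 - (-2)·0.0000) / (7) = 0.7286;  y ← (1−ω)·0.0000 + ω·0.7286 = 1.0200
  z: GS value = (-3 - (-2)·-0.7000 - (1)·1.0200) / (7) = -0.7743;  z ← (1−ω)·0.0000 + ω·-0.7743 = -1.0840
Iteration 2:
  x: GS value = (-2 - (-1)·1.0200 - (1)·-1.0840) / (4) = 0.0260;  x ← (1−ω)·-0.7000 + ω·0.0260 = 0.3164
  y: GS value = (3 - (3)·0.3164 - (-2)·-1.0840) / (7) = -0.0167;  y ← (1−ω)·1.0200 + ω·-0.0167 = -0.4314
  z: GS value = (-3 - (-2)·0.3164 - (1)·-0.4314) / (7) = -0.2765;  z ← (1−ω)·-1.0840 + ω·-0.2765 = 0.0465

(0.3164, -0.4314, 0.0465)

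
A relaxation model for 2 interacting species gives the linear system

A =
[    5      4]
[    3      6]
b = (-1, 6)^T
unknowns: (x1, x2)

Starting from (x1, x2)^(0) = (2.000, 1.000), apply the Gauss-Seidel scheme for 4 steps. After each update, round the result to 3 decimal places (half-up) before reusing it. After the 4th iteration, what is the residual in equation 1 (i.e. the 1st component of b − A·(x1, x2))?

-0.128

Iteration 1:
  x1 = (-1 - (4)·1.000) / (5) = -1.000
  x2 = (6 - (3)·-1.000) / (6) = 1.500
Iteration 2:
  x1 = (-1 - (4)·1.500) / (5) = -1.400
  x2 = (6 - (3)·-1.400) / (6) = 1.700
Iteration 3:
  x1 = (-1 - (4)·1.700) / (5) = -1.560
  x2 = (6 - (3)·-1.560) / (6) = 1.780
Iteration 4:
  x1 = (-1 - (4)·1.780) / (5) = -1.624
  x2 = (6 - (3)·-1.624) / (6) = 1.812
Residual b − A·x = (-0.128, 0.000)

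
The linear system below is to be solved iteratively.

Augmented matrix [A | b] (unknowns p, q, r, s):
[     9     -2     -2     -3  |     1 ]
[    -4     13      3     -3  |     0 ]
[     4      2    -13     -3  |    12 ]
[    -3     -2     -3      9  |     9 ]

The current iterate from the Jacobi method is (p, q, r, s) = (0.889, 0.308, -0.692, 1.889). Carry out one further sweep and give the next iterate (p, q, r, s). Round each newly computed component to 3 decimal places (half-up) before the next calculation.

(0.655, 0.869, -1.038, 1.134)

One sweep:
  p = (1 - (-2)·0.308 - (-2)·-0.692 - (-3)·1.889) / (9) = 0.655
  q = (0 - (-4)·0.889 - (3)·-0.692 - (-3)·1.889) / (13) = 0.869
  r = (12 - (4)·0.889 - (2)·0.308 - (-3)·1.889) / (-13) = -1.038
  s = (9 - (-3)·0.889 - (-2)·0.308 - (-3)·-0.692) / (9) = 1.134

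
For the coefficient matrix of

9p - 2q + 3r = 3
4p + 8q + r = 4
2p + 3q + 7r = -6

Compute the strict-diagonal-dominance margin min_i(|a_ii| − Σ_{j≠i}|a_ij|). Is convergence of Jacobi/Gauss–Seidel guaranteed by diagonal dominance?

2

row 1: |9| − (2+3) = 4
row 2: |8| − (4+1) = 3
row 3: |7| − (2+3) = 2
minimum over rows = 2 → strictly diagonally dominant (convergence guaranteed)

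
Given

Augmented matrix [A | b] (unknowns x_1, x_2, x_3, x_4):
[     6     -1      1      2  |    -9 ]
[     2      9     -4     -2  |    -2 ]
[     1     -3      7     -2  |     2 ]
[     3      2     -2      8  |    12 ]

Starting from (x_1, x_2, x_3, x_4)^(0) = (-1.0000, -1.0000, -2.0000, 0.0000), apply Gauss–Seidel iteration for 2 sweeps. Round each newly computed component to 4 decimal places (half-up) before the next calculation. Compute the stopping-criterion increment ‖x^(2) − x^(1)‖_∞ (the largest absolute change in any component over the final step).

Iteration 1:
  x_1 = (-9 - (-1)·-1.0000 - (1)·-2.0000 - (2)·0.0000) / (6) = -1.3333
  x_2 = (-2 - (2)·-1.3333 - (-4)·-2.0000 - (-2)·0.0000) / (9) = -0.8148
  x_3 = (2 - (1)·-1.3333 - (-3)·-0.8148 - (-2)·0.0000) / (7) = 0.1270
  x_4 = (12 - (3)·-1.3333 - (2)·-0.8148 - (-2)·0.1270) / (8) = 2.2354
Iteration 2:
  x_1 = (-9 - (-1)·-0.8148 - (1)·0.1270 - (2)·2.2354) / (6) = -2.4021
  x_2 = (-2 - (2)·-2.4021 - (-4)·0.1270 - (-2)·2.2354) / (9) = 0.8648
  x_3 = (2 - (1)·-2.4021 - (-3)·0.8648 - (-2)·2.2354) / (7) = 1.6382
  x_4 = (12 - (3)·-2.4021 - (2)·0.8648 - (-2)·1.6382) / (8) = 2.5941
Change: (-1.0688, 1.6796, 1.5112, 0.3587) → max |·| = 1.6796

1.6796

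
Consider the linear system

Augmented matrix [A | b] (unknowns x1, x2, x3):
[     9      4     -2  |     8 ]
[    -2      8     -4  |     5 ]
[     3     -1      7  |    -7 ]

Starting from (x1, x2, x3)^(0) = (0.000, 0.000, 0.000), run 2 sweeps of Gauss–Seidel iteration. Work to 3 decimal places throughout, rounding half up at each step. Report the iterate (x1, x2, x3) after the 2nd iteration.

(0.232, 0.053, -1.092)

Iteration 1:
  x1 = (8 - (4)·0.000 - (-2)·0.000) / (9) = 0.889
  x2 = (5 - (-2)·0.889 - (-4)·0.000) / (8) = 0.847
  x3 = (-7 - (3)·0.889 - (-1)·0.847) / (7) = -1.260
Iteration 2:
  x1 = (8 - (4)·0.847 - (-2)·-1.260) / (9) = 0.232
  x2 = (5 - (-2)·0.232 - (-4)·-1.260) / (8) = 0.053
  x3 = (-7 - (3)·0.232 - (-1)·0.053) / (7) = -1.092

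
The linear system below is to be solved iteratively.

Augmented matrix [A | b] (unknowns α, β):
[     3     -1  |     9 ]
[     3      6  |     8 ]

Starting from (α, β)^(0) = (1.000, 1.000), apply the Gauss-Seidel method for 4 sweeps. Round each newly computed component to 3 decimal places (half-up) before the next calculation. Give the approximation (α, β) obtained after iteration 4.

Iteration 1:
  α = (9 - (-1)·1.000) / (3) = 3.333
  β = (8 - (3)·3.333) / (6) = -0.333
Iteration 2:
  α = (9 - (-1)·-0.333) / (3) = 2.889
  β = (8 - (3)·2.889) / (6) = -0.111
Iteration 3:
  α = (9 - (-1)·-0.111) / (3) = 2.963
  β = (8 - (3)·2.963) / (6) = -0.148
Iteration 4:
  α = (9 - (-1)·-0.148) / (3) = 2.951
  β = (8 - (3)·2.951) / (6) = -0.142

(2.951, -0.142)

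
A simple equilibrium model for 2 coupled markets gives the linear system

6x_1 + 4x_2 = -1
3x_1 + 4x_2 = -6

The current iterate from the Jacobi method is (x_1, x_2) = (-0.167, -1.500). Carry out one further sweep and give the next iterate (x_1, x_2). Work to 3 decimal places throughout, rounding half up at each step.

(0.833, -1.375)

One sweep:
  x_1 = (-1 - (4)·-1.500) / (6) = 0.833
  x_2 = (-6 - (3)·-0.167) / (4) = -1.375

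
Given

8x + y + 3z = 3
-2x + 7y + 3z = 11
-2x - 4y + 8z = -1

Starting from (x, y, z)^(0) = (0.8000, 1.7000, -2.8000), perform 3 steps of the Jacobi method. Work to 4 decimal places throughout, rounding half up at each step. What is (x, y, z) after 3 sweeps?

(-0.4445, 0.7531, 0.5490)

Iteration 1:
  x = (3 - (1)·1.7000 - (3)·-2.8000) / (8) = 1.2125
  y = (11 - (-2)·0.8000 - (3)·-2.8000) / (7) = 3.0000
  z = (-1 - (-2)·0.8000 - (-4)·1.7000) / (8) = 0.9250
Iteration 2:
  x = (3 - (1)·3.0000 - (3)·0.9250) / (8) = -0.3469
  y = (11 - (-2)·1.2125 - (3)·0.9250) / (7) = 1.5214
  z = (-1 - (-2)·1.2125 - (-4)·3.0000) / (8) = 1.6781
Iteration 3:
  x = (3 - (1)·1.5214 - (3)·1.6781) / (8) = -0.4445
  y = (11 - (-2)·-0.3469 - (3)·1.6781) / (7) = 0.7531
  z = (-1 - (-2)·-0.3469 - (-4)·1.5214) / (8) = 0.5490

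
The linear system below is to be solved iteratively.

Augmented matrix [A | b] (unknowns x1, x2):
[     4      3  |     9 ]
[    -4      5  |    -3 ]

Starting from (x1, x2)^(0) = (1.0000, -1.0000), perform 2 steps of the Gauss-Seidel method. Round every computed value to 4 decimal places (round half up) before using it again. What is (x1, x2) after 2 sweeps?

(0.9000, 0.1200)

Iteration 1:
  x1 = (9 - (3)·-1.0000) / (4) = 3.0000
  x2 = (-3 - (-4)·3.0000) / (5) = 1.8000
Iteration 2:
  x1 = (9 - (3)·1.8000) / (4) = 0.9000
  x2 = (-3 - (-4)·0.9000) / (5) = 0.1200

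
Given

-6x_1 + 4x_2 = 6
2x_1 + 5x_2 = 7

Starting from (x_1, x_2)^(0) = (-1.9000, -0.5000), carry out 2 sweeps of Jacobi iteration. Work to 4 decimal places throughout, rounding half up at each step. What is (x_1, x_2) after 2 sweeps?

Iteration 1:
  x_1 = (6 - (4)·-0.5000) / (-6) = -1.3333
  x_2 = (7 - (2)·-1.9000) / (5) = 2.1600
Iteration 2:
  x_1 = (6 - (4)·2.1600) / (-6) = 0.4400
  x_2 = (7 - (2)·-1.3333) / (5) = 1.9333

(0.4400, 1.9333)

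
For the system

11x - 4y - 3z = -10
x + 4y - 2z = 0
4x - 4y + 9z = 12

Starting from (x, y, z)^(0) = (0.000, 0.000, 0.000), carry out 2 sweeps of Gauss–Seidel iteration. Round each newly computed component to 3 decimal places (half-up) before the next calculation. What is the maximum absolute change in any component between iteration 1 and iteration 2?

Iteration 1:
  x = (-10 - (-4)·0.000 - (-3)·0.000) / (11) = -0.909
  y = (0 - (1)·-0.909 - (-2)·0.000) / (4) = 0.227
  z = (12 - (4)·-0.909 - (-4)·0.227) / (9) = 1.838
Iteration 2:
  x = (-10 - (-4)·0.227 - (-3)·1.838) / (11) = -0.325
  y = (0 - (1)·-0.325 - (-2)·1.838) / (4) = 1.000
  z = (12 - (4)·-0.325 - (-4)·1.000) / (9) = 1.922
Change: (0.584, 0.773, 0.084) → max |·| = 0.773

0.773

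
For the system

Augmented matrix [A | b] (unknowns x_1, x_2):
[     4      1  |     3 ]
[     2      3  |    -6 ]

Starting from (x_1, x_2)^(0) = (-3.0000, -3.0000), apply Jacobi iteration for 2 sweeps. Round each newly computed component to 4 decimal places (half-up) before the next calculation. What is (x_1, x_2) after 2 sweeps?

Iteration 1:
  x_1 = (3 - (1)·-3.0000) / (4) = 1.5000
  x_2 = (-6 - (2)·-3.0000) / (3) = 0.0000
Iteration 2:
  x_1 = (3 - (1)·0.0000) / (4) = 0.7500
  x_2 = (-6 - (2)·1.5000) / (3) = -3.0000

(0.7500, -3.0000)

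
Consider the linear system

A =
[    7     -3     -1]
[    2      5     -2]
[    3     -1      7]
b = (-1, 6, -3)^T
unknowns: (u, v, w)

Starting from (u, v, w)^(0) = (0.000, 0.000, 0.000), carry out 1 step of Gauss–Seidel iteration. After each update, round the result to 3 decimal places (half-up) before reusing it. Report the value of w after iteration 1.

Iteration 1:
  u = (-1 - (-3)·0.000 - (-1)·0.000) / (7) = -0.143
  v = (6 - (2)·-0.143 - (-2)·0.000) / (5) = 1.257
  w = (-3 - (3)·-0.143 - (-1)·1.257) / (7) = -0.188

-0.188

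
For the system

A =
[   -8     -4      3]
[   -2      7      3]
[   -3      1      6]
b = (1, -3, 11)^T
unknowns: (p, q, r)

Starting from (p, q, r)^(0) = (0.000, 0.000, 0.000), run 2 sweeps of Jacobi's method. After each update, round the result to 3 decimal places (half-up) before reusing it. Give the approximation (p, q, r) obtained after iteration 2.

(0.777, -1.250, 1.842)

Iteration 1:
  p = (1 - (-4)·0.000 - (3)·0.000) / (-8) = -0.125
  q = (-3 - (-2)·0.000 - (3)·0.000) / (7) = -0.429
  r = (11 - (-3)·0.000 - (1)·0.000) / (6) = 1.833
Iteration 2:
  p = (1 - (-4)·-0.429 - (3)·1.833) / (-8) = 0.777
  q = (-3 - (-2)·-0.125 - (3)·1.833) / (7) = -1.250
  r = (11 - (-3)·-0.125 - (1)·-0.429) / (6) = 1.842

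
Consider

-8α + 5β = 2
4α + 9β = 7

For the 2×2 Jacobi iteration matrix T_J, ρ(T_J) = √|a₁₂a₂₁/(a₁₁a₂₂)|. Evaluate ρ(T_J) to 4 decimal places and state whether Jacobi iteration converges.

a₁₂a₂₁/(a₁₁a₂₂) = (5)·(4) / ((-8)·(9)) = -0.277778
ρ = √|-0.277778| = √0.277778 = 0.5270
ρ < 1, so Jacobi converges

0.5270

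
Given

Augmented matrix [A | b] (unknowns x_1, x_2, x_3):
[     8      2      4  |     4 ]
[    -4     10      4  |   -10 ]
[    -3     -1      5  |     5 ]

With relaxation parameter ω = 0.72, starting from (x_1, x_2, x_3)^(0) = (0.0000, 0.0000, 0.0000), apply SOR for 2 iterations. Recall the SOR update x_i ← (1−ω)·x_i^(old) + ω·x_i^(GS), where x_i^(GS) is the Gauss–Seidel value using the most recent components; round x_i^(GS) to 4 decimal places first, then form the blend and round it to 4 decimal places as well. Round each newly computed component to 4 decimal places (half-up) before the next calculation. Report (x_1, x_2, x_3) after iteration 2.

(0.2885, -1.0361, 0.9157)

Iteration 1:
  x_1: GS value = (4 - (2)·0.0000 - (4)·0.0000) / (8) = 0.5000;  x_1 ← (1−ω)·0.0000 + ω·0.5000 = 0.3600
  x_2: GS value = (-10 - (-4)·0.3600 - (4)·0.0000) / (10) = -0.8560;  x_2 ← (1−ω)·0.0000 + ω·-0.8560 = -0.6163
  x_3: GS value = (5 - (-3)·0.3600 - (-1)·-0.6163) / (5) = 1.0927;  x_3 ← (1−ω)·0.0000 + ω·1.0927 = 0.7867
Iteration 2:
  x_1: GS value = (4 - (2)·-0.6163 - (4)·0.7867) / (8) = 0.2607;  x_1 ← (1−ω)·0.3600 + ω·0.2607 = 0.2885
  x_2: GS value = (-10 - (-4)·0.2885 - (4)·0.7867) / (10) = -1.1993;  x_2 ← (1−ω)·-0.6163 + ω·-1.1993 = -1.0361
  x_3: GS value = (5 - (-3)·0.2885 - (-1)·-1.0361) / (5) = 0.9659;  x_3 ← (1−ω)·0.7867 + ω·0.9659 = 0.9157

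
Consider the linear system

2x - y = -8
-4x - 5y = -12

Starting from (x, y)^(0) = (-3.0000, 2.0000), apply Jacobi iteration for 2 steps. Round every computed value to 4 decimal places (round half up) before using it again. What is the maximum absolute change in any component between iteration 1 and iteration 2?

1.4000

Iteration 1:
  x = (-8 - (-1)·2.0000) / (2) = -3.0000
  y = (-12 - (-4)·-3.0000) / (-5) = 4.8000
Iteration 2:
  x = (-8 - (-1)·4.8000) / (2) = -1.6000
  y = (-12 - (-4)·-3.0000) / (-5) = 4.8000
Change: (1.4000, 0.0000) → max |·| = 1.4000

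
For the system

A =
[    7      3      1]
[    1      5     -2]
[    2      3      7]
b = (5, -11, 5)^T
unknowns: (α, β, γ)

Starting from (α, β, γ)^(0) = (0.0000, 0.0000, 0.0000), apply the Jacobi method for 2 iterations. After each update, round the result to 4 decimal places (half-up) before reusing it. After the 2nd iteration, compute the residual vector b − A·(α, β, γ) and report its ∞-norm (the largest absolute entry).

Iteration 1:
  α = (5 - (3)·0.0000 - (1)·0.0000) / (7) = 0.7143
  β = (-11 - (1)·0.0000 - (-2)·0.0000) / (5) = -2.2000
  γ = (5 - (2)·0.0000 - (3)·0.0000) / (7) = 0.7143
Iteration 2:
  α = (5 - (3)·-2.2000 - (1)·0.7143) / (7) = 1.5551
  β = (-11 - (1)·0.7143 - (-2)·0.7143) / (5) = -2.0571
  γ = (5 - (2)·0.7143 - (3)·-2.2000) / (7) = 1.4531
Residual b − A·x = (-1.1675, 0.6366, -2.1106); ∞-norm = 2.1106

2.1106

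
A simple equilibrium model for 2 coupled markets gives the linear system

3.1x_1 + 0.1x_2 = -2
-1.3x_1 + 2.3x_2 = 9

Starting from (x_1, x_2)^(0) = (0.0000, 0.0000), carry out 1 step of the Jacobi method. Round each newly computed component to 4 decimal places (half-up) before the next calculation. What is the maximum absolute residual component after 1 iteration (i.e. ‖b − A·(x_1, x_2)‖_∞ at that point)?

Iteration 1:
  x_1 = (-2 - (0.1)·0.0000) / (3.1) = -0.6452
  x_2 = (9 - (-1.3)·0.0000) / (2.3) = 3.9130
Residual b − A·x = (-0.3912, -0.8387); ∞-norm = 0.8387

0.8387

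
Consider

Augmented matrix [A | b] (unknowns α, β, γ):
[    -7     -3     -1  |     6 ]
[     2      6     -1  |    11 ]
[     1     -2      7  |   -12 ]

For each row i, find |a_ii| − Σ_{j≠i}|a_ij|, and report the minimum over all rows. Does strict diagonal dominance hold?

row 1: |-7| − (3+1) = 3
row 2: |6| − (2+1) = 3
row 3: |7| − (1+2) = 4
minimum over rows = 3 → strictly diagonally dominant (convergence guaranteed)

3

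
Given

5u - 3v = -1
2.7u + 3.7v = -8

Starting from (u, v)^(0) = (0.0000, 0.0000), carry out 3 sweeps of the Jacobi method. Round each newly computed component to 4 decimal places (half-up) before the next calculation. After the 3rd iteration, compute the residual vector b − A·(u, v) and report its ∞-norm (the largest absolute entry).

Iteration 1:
  u = (-1 - (-3)·0.0000) / (5) = -0.2000
  v = (-8 - (2.7)·0.0000) / (3.7) = -2.1622
Iteration 2:
  u = (-1 - (-3)·-2.1622) / (5) = -1.4973
  v = (-8 - (2.7)·-0.2000) / (3.7) = -2.0162
Iteration 3:
  u = (-1 - (-3)·-2.0162) / (5) = -1.4097
  v = (-8 - (2.7)·-1.4973) / (3.7) = -1.0695
Residual b − A·x = (2.8400, -0.2367); ∞-norm = 2.8400

2.8400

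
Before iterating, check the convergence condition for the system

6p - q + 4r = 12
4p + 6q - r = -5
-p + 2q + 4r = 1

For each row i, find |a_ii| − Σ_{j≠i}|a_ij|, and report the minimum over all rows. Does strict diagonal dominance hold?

1

row 1: |6| − (1+4) = 1
row 2: |6| − (4+1) = 1
row 3: |4| − (1+2) = 1
minimum over rows = 1 → strictly diagonally dominant (convergence guaranteed)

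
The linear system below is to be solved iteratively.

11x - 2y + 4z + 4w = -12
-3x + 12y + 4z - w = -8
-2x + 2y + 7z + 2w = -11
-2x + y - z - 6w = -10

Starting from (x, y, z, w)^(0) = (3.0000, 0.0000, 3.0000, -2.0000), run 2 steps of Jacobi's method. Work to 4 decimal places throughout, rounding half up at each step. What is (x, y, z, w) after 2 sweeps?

Iteration 1:
  x = (-12 - (-2)·0.0000 - (4)·3.0000 - (4)·-2.0000) / (11) = -1.4545
  y = (-8 - (-3)·3.0000 - (4)·3.0000 - (-1)·-2.0000) / (12) = -1.0833
  z = (-11 - (-2)·3.0000 - (2)·0.0000 - (2)·-2.0000) / (7) = -0.1429
  w = (-10 - (-2)·3.0000 - (1)·0.0000 - (-1)·3.0000) / (-6) = 0.1667
Iteration 2:
  x = (-12 - (-2)·-1.0833 - (4)·-0.1429 - (4)·0.1667) / (11) = -1.2965
  y = (-8 - (-3)·-1.4545 - (4)·-0.1429 - (-1)·0.1667) / (12) = -0.9688
  z = (-11 - (-2)·-1.4545 - (2)·-1.0833 - (2)·0.1667) / (7) = -1.7251
  w = (-10 - (-2)·-1.4545 - (1)·-1.0833 - (-1)·-0.1429) / (-6) = 1.9948

(-1.2965, -0.9688, -1.7251, 1.9948)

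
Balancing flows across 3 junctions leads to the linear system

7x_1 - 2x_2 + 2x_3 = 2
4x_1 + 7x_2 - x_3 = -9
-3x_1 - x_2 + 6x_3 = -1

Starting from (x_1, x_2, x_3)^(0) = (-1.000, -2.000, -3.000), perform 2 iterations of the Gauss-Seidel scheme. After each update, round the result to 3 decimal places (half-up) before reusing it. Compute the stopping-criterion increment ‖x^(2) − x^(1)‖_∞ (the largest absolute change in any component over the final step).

Iteration 1:
  x_1 = (2 - (-2)·-2.000 - (2)·-3.000) / (7) = 0.571
  x_2 = (-9 - (4)·0.571 - (-1)·-3.000) / (7) = -2.041
  x_3 = (-1 - (-3)·0.571 - (-1)·-2.041) / (6) = -0.221
Iteration 2:
  x_1 = (2 - (-2)·-2.041 - (2)·-0.221) / (7) = -0.234
  x_2 = (-9 - (4)·-0.234 - (-1)·-0.221) / (7) = -1.184
  x_3 = (-1 - (-3)·-0.234 - (-1)·-1.184) / (6) = -0.481
Change: (-0.805, 0.857, -0.260) → max |·| = 0.857

0.857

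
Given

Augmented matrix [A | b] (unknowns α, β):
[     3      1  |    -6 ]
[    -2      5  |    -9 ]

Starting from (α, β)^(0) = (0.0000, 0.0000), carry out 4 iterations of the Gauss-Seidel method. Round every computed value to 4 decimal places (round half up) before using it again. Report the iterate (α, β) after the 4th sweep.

Iteration 1:
  α = (-6 - (1)·0.0000) / (3) = -2.0000
  β = (-9 - (-2)·-2.0000) / (5) = -2.6000
Iteration 2:
  α = (-6 - (1)·-2.6000) / (3) = -1.1333
  β = (-9 - (-2)·-1.1333) / (5) = -2.2533
Iteration 3:
  α = (-6 - (1)·-2.2533) / (3) = -1.2489
  β = (-9 - (-2)·-1.2489) / (5) = -2.2996
Iteration 4:
  α = (-6 - (1)·-2.2996) / (3) = -1.2335
  β = (-9 - (-2)·-1.2335) / (5) = -2.2934

(-1.2335, -2.2934)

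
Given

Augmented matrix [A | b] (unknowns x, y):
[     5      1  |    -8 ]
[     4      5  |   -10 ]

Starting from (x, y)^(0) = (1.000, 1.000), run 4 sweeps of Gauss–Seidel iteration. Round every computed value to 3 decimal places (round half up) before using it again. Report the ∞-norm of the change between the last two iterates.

0.008

Iteration 1:
  x = (-8 - (1)·1.000) / (5) = -1.800
  y = (-10 - (4)·-1.800) / (5) = -0.560
Iteration 2:
  x = (-8 - (1)·-0.560) / (5) = -1.488
  y = (-10 - (4)·-1.488) / (5) = -0.810
Iteration 3:
  x = (-8 - (1)·-0.810) / (5) = -1.438
  y = (-10 - (4)·-1.438) / (5) = -0.850
Iteration 4:
  x = (-8 - (1)·-0.850) / (5) = -1.430
  y = (-10 - (4)·-1.430) / (5) = -0.856
Change: (0.008, -0.006) → max |·| = 0.008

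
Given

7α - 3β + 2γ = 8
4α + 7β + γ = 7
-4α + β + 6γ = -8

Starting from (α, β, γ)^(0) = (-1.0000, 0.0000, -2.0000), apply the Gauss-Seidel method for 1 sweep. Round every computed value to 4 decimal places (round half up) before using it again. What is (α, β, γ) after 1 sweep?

(1.7143, 0.3061, -0.2415)

Iteration 1:
  α = (8 - (-3)·0.0000 - (2)·-2.0000) / (7) = 1.7143
  β = (7 - (4)·1.7143 - (1)·-2.0000) / (7) = 0.3061
  γ = (-8 - (-4)·1.7143 - (1)·0.3061) / (6) = -0.2415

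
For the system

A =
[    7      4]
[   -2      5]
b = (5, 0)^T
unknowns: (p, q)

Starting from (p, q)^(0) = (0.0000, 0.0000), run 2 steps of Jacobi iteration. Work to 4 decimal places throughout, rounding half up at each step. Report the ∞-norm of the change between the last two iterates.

Iteration 1:
  p = (5 - (4)·0.0000) / (7) = 0.7143
  q = (0 - (-2)·0.0000) / (5) = 0.0000
Iteration 2:
  p = (5 - (4)·0.0000) / (7) = 0.7143
  q = (0 - (-2)·0.7143) / (5) = 0.2857
Change: (0.0000, 0.2857) → max |·| = 0.2857

0.2857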